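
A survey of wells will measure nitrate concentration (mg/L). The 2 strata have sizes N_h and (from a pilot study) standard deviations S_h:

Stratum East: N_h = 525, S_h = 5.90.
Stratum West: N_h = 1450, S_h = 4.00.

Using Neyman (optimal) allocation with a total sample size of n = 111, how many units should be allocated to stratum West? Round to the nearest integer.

72

Neyman allocation: n_h = n · N_h S_h / Σ N_i S_i, with n = 111.
  stratum East: N_h·S_h = 525·5.90 = 3097.50
  stratum West: N_h·S_h = 1450·4.00 = 5800.00
Σ N_h S_h = 8897.50
n for stratum West = 111·5800.00/8897.50 = 72.357 → 72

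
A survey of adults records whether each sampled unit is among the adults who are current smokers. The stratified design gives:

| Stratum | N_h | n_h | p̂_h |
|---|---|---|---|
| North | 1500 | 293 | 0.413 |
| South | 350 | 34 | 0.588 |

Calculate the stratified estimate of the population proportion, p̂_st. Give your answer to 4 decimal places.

N = 1850; stratum weights W_h = N_h/N.
p̂_st = Σ W_h p̂_h = (1500·0.413 + 350·0.588)/1850 = 0.44611

p̂_st ≈ 0.4461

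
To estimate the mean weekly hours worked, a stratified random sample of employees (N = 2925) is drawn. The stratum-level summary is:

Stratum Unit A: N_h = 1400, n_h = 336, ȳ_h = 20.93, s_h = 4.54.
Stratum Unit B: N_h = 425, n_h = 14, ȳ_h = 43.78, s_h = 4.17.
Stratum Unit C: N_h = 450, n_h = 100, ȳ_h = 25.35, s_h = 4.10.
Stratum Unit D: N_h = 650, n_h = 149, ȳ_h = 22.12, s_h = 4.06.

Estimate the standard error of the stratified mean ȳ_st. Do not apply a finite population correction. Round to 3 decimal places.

V̂(ȳ_st) = Σ W_h² s_h²/n_h, with W_h = N_h/N and N = 2925:
  stratum Unit A: (1400/2925)²·4.54²/336 = 0.0140532
  stratum Unit B: (425/2925)²·4.17²/14 = 0.0262223
  stratum Unit C: (450/2925)²·4.10²/100 = 0.0039787
  stratum Unit D: (650/2925)²·4.06²/149 = 0.00546312
V̂(ȳ_st) = 0.0497173
SE(ȳ_st) = √0.0497173 = 0.222974

SE(ȳ_st) ≈ 0.223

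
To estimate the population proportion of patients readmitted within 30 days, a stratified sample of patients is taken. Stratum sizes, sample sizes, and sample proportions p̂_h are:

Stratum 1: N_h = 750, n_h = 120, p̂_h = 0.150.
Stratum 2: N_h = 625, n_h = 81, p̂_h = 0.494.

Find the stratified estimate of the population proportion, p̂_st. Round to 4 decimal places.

N = 1375; stratum weights W_h = N_h/N.
p̂_st = Σ W_h p̂_h = (750·0.150 + 625·0.494)/1375 = 0.30636

p̂_st ≈ 0.3064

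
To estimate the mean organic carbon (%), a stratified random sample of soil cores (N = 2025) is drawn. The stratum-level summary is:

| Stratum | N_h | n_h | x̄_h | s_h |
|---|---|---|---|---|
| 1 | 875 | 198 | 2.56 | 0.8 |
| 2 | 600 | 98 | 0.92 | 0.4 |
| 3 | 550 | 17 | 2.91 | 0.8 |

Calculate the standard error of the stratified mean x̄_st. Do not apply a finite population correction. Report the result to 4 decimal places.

SE(x̄_st) ≈ 0.0594

V̂(x̄_st) = Σ W_h² s_h²/n_h, with W_h = N_h/N and N = 2025:
  stratum 1: (875/2025)²·0.8²/198 = 0.000603505
  stratum 2: (600/2025)²·0.4²/98 = 0.000143333
  stratum 3: (550/2025)²·0.8²/17 = 0.0027772
V̂(x̄_st) = 0.00352403
SE(x̄_st) = √0.00352403 = 0.0593636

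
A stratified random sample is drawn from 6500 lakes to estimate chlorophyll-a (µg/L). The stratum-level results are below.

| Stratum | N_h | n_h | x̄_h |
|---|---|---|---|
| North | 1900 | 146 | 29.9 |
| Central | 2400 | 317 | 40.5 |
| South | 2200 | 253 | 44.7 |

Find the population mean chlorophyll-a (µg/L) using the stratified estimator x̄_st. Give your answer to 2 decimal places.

x̄_st ≈ 38.82

N = Σ N_h = 6500. Stratum weights W_h = N_h/N.
x̄_st = (1900·29.9 + 2400·40.5 + 2200·44.7) / 6500 = 38.8231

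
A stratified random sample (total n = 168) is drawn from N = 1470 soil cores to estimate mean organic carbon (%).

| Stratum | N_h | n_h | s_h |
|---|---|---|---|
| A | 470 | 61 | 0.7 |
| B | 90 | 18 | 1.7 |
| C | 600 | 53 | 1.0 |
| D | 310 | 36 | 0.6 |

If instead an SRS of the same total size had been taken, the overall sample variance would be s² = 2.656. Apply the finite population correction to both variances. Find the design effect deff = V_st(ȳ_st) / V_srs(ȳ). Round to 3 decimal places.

deff ≈ 0.318

V̂(ȳ_st) = Σ W_h² (1 − n_h/N_h) s_h²/n_h, with W_h = N_h/N and N = 1470:
  stratum A: (470/1470)²·(1 − 61/470)·0.7²/61 = 0.000714583
  stratum B: (90/1470)²·(1 − 18/90)·1.7²/18 = 0.000481466
  stratum C: (600/1470)²·(1 − 53/600)·1.0²/53 = 0.00286568
  stratum D: (310/1470)²·(1 − 36/310)·0.6²/36 = 0.000393077
V_st = 0.00445481
V_srs = (1 − 168/1470)·2.656/168 = 0.0140027
deff = V_st / V_srs = 0.00445481/0.0140027 = 0.3181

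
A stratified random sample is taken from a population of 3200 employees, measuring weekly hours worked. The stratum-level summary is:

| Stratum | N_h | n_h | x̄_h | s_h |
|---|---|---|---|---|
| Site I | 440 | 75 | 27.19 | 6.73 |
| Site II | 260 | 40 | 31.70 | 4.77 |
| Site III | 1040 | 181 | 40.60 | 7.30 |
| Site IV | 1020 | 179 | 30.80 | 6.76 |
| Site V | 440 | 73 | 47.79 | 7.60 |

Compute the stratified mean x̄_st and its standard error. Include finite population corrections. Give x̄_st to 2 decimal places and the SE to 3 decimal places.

x̄_st = Σ W_h x̄_h = (440·27.19 + 260·31.70 + 1040·40.60 + 1020·30.80 + 440·47.79)/3200 = 35.89787
V̂(x̄_st) = Σ W_h² (1 − n_h/N_h) s_h²/n_h, with W_h = N_h/N and N = 3200:
  stratum Site I: (440/3200)²·(1 − 75/440)·6.73²/75 = 0.00947141
  stratum Site II: (260/3200)²·(1 − 40/260)·4.77²/40 = 0.00317741
  stratum Site III: (1040/3200)²·(1 − 181/1040)·7.30²/181 = 0.0256858
  stratum Site IV: (1020/3200)²·(1 − 179/1020)·6.76²/179 = 0.0213863
  stratum Site V: (440/3200)²·(1 − 73/440)·7.60²/73 = 0.0124774
V̂(x̄_st) = 0.0721984
SE(x̄_st) = √0.0721984 = 0.268698

x̄_st ≈ 35.90, SE ≈ 0.269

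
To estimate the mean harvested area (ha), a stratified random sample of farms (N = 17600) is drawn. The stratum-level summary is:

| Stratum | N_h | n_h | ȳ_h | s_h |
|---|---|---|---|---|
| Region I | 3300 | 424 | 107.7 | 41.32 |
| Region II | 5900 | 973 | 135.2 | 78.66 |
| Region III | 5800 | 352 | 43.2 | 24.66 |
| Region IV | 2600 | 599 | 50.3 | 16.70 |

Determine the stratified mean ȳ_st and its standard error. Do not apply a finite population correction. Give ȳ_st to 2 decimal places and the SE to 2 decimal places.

ȳ_st ≈ 87.18, SE ≈ 1.03

ȳ_st = Σ W_h ȳ_h = (3300·107.7 + 5900·135.2 + 5800·43.2 + 2600·50.3)/17600 = 87.18352
V̂(ȳ_st) = Σ W_h² s_h²/n_h, with W_h = N_h/N and N = 17600:
  stratum Region I: (3300/17600)²·41.32²/424 = 0.141565
  stratum Region II: (5900/17600)²·78.66²/973 = 0.714618
  stratum Region III: (5800/17600)²·24.66²/352 = 0.187618
  stratum Region IV: (2600/17600)²·16.70²/599 = 0.0101608
V̂(ȳ_st) = 1.05396
SE(ȳ_st) = √1.05396 = 1.02663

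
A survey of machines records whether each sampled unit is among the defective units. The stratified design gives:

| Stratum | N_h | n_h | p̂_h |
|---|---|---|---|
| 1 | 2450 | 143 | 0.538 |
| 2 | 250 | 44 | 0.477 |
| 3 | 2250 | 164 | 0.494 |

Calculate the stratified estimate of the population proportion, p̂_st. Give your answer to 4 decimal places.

p̂_st ≈ 0.5149

N = 4950; stratum weights W_h = N_h/N.
p̂_st = Σ W_h p̂_h = (2450·0.538 + 250·0.477 + 2250·0.494)/4950 = 0.51492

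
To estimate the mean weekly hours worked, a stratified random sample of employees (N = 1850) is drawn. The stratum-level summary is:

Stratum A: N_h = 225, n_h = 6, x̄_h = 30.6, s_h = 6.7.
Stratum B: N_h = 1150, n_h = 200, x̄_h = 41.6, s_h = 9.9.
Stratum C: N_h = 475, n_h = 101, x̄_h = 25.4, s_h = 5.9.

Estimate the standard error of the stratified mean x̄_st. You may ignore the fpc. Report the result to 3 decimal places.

V̂(x̄_st) = Σ W_h² s_h²/n_h, with W_h = N_h/N and N = 1850:
  stratum A: (225/1850)²·6.7²/6 = 0.110667
  stratum B: (1150/1850)²·9.9²/200 = 0.189362
  stratum C: (475/1850)²·5.9²/101 = 0.0227209
V̂(x̄_st) = 0.32275
SE(x̄_st) = √0.32275 = 0.568111

SE(x̄_st) ≈ 0.568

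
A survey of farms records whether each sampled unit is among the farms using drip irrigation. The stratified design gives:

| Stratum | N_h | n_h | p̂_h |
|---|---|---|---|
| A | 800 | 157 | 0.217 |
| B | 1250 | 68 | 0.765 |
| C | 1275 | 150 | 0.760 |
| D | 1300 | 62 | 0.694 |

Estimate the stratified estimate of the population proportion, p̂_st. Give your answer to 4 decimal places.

N = 4625; stratum weights W_h = N_h/N.
p̂_st = Σ W_h p̂_h = (800·0.217 + 1250·0.765 + 1275·0.760 + 1300·0.694)/4625 = 0.64888

p̂_st ≈ 0.6489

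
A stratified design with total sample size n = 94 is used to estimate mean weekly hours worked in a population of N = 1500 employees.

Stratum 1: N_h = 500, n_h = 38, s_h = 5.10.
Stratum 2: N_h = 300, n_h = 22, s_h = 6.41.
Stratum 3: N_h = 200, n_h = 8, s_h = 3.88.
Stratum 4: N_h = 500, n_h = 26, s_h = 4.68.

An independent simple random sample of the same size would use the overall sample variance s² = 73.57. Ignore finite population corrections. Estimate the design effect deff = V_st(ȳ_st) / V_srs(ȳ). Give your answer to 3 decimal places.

deff ≈ 0.355

V̂(ȳ_st) = Σ W_h² s_h²/n_h, with W_h = N_h/N and N = 1500:
  stratum 1: (500/1500)²·5.10²/38 = 0.0760526
  stratum 2: (300/1500)²·6.41²/22 = 0.0747056
  stratum 3: (200/1500)²·3.88²/8 = 0.0334542
  stratum 4: (500/1500)²·4.68²/26 = 0.0936
V_st = 0.277812
V_srs = s²/n = 73.57/94 = 0.78266
deff = V_st / V_srs = 0.277812/0.78266 = 0.3550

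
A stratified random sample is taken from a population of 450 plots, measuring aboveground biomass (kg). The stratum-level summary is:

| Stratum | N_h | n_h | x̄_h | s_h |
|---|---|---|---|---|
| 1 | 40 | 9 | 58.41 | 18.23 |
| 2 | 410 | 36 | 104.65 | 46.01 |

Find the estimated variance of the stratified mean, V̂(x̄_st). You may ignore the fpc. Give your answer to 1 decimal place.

V̂(x̄_st) = Σ W_h² s_h²/n_h, with W_h = N_h/N and N = 450:
  stratum 1: (40/450)²·18.23²/9 = 0.29176
  stratum 2: (410/450)²·46.01²/36 = 48.814
V̂(x̄_st) = 49.1058

V̂(x̄_st) ≈ 49.1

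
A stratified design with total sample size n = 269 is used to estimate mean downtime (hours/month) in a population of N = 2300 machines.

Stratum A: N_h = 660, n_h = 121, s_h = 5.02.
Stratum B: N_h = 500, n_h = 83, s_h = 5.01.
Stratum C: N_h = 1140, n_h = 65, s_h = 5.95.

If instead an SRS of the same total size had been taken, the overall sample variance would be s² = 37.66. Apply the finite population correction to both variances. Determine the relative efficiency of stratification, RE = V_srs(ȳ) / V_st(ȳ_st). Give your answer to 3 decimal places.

RE ≈ 0.813

V̂(ȳ_st) = Σ W_h² (1 − n_h/N_h) s_h²/n_h, with W_h = N_h/N and N = 2300:
  stratum A: (660/2300)²·(1 − 121/660)·5.02²/121 = 0.0140055
  stratum B: (500/2300)²·(1 − 83/500)·5.01²/83 = 0.0119192
  stratum C: (1140/2300)²·(1 − 65/1140)·5.95²/65 = 0.126176
V_st = 0.152101
V_srs = (1 − 269/2300)·37.66/269 = 0.123626
Relative efficiency = V_srs / V_st = 0.123626/0.152101 = 0.8128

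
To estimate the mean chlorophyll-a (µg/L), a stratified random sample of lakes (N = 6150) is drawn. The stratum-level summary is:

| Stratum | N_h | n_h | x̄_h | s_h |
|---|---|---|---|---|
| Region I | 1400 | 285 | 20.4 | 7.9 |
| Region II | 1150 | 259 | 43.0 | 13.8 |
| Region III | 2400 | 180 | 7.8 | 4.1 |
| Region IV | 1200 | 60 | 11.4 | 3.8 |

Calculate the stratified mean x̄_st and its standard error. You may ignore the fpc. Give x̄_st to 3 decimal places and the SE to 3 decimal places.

x̄_st ≈ 17.953, SE ≈ 0.246

x̄_st = Σ W_h x̄_h = (1400·20.4 + 1150·43.0 + 2400·7.8 + 1200·11.4)/6150 = 17.95285
V̂(x̄_st) = Σ W_h² s_h²/n_h, with W_h = N_h/N and N = 6150:
  stratum Region I: (1400/6150)²·7.9²/285 = 0.0113479
  stratum Region II: (1150/6150)²·13.8²/259 = 0.0257101
  stratum Region III: (2400/6150)²·4.1²/180 = 0.0142222
  stratum Region IV: (1200/6150)²·3.8²/60 = 0.0091628
V̂(x̄_st) = 0.060443
SE(x̄_st) = √0.060443 = 0.245852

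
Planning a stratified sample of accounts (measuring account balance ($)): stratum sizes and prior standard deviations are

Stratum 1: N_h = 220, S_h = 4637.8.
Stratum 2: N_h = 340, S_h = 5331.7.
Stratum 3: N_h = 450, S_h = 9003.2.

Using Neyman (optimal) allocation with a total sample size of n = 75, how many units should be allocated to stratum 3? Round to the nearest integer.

44

Neyman allocation: n_h = n · N_h S_h / Σ N_i S_i, with n = 75.
  stratum 1: N_h·S_h = 220·4637.8 = 1020316.00
  stratum 2: N_h·S_h = 340·5331.7 = 1812778.00
  stratum 3: N_h·S_h = 450·9003.2 = 4051440.00
Σ N_h S_h = 6884534.00
n for stratum 3 = 75·4051440.00/6884534.00 = 44.136 → 44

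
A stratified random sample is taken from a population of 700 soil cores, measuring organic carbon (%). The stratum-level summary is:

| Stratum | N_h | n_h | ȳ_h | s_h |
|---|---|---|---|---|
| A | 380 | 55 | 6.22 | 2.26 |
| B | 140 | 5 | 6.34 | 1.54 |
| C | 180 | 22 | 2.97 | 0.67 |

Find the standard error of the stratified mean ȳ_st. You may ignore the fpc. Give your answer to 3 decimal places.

SE(ȳ_st) ≈ 0.218

V̂(ȳ_st) = Σ W_h² s_h²/n_h, with W_h = N_h/N and N = 700:
  stratum A: (380/700)²·2.26²/55 = 0.0273669
  stratum B: (140/700)²·1.54²/5 = 0.0189728
  stratum C: (180/700)²·0.67²/22 = 0.0013492
V̂(ȳ_st) = 0.0476889
SE(ȳ_st) = √0.0476889 = 0.218378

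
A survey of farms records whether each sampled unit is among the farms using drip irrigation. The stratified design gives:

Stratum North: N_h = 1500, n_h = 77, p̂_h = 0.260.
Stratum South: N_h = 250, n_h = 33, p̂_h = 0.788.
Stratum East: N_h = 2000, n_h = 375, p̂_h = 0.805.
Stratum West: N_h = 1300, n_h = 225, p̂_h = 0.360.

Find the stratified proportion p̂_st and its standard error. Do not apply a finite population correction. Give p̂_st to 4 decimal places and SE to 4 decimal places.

N = 5050; stratum weights W_h = N_h/N.
p̂_st = Σ W_h p̂_h = (1500·0.260 + 250·0.788 + 2000·0.805 + 1300·0.360)/5050 = 0.52772
V̂(p̂_st) = Σ W_h² p̂_h(1−p̂_h)/(n_h−1):
  stratum North: (1500/5050)²·0.260·0.740/76 = 0.000223353
  stratum South: (250/5050)²·0.788·0.212/32 = 1.27941e-05
  stratum East: (2000/5050)²·0.805·0.195/374 = 6.58319e-05
  stratum West: (1300/5050)²·0.360·0.640/224 = 6.81614e-05
V̂(p̂_st) = 0.00037014; SE = √V̂ = 0.019239

p̂_st ≈ 0.5277, SE ≈ 0.0192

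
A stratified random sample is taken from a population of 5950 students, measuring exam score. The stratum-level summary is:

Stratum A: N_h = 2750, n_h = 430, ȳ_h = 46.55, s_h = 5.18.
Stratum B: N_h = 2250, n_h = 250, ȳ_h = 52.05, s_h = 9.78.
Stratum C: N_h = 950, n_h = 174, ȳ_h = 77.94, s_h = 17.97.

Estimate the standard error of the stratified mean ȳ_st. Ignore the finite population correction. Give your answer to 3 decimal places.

SE(ȳ_st) ≈ 0.340

V̂(ȳ_st) = Σ W_h² s_h²/n_h, with W_h = N_h/N and N = 5950:
  stratum A: (2750/5950)²·5.18²/430 = 0.0133298
  stratum B: (2250/5950)²·9.78²/250 = 0.0547103
  stratum C: (950/5950)²·17.97²/174 = 0.0473108
V̂(ȳ_st) = 0.115351
SE(ȳ_st) = √0.115351 = 0.339633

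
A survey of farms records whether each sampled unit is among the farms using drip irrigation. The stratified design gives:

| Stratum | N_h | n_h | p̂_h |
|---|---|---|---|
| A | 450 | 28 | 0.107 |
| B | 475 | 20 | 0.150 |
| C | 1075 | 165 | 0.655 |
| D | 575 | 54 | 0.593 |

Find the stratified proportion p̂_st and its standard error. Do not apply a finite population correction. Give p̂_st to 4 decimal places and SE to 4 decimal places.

p̂_st ≈ 0.4522, SE ≈ 0.0283

N = 2575; stratum weights W_h = N_h/N.
p̂_st = Σ W_h p̂_h = (450·0.107 + 475·0.150 + 1075·0.655 + 575·0.593)/2575 = 0.45223
V̂(p̂_st) = Σ W_h² p̂_h(1−p̂_h)/(n_h−1):
  stratum A: (450/2575)²·0.107·0.893/27 = 0.000108079
  stratum B: (475/2575)²·0.150·0.850/19 = 0.000228344
  stratum C: (1075/2575)²·0.655·0.345/164 = 0.000240148
  stratum D: (575/2575)²·0.593·0.407/53 = 0.000227067
V̂(p̂_st) = 0.000803638; SE = √V̂ = 0.0283485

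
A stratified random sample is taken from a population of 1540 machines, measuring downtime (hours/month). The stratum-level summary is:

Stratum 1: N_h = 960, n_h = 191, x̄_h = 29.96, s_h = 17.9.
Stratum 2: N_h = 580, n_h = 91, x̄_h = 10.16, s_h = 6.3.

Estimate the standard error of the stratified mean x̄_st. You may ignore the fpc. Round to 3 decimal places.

V̂(x̄_st) = Σ W_h² s_h²/n_h, with W_h = N_h/N and N = 1540:
  stratum 1: (960/1540)²·17.9²/191 = 0.651889
  stratum 2: (580/1540)²·6.3²/91 = 0.0618663
V̂(x̄_st) = 0.713755
SE(x̄_st) = √0.713755 = 0.84484

SE(x̄_st) ≈ 0.845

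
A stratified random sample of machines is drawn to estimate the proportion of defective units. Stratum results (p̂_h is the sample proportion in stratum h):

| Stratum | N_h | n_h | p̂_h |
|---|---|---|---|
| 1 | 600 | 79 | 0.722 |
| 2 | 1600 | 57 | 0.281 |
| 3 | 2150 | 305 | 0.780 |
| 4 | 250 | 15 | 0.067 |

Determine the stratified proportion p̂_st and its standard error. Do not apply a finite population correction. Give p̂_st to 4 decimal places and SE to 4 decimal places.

N = 4600; stratum weights W_h = N_h/N.
p̂_st = Σ W_h p̂_h = (600·0.722 + 1600·0.281 + 2150·0.780 + 250·0.067)/4600 = 0.56012
V̂(p̂_st) = Σ W_h² p̂_h(1−p̂_h)/(n_h−1):
  stratum 1: (600/4600)²·0.722·0.278/78 = 4.37798e-05
  stratum 2: (1600/4600)²·0.281·0.719/56 = 0.000436487
  stratum 3: (2150/4600)²·0.780·0.220/304 = 0.000123312
  stratum 4: (250/4600)²·0.067·0.933/14 = 1.31884e-05
V̂(p̂_st) = 0.000616767; SE = √V̂ = 0.0248348

p̂_st ≈ 0.5601, SE ≈ 0.0248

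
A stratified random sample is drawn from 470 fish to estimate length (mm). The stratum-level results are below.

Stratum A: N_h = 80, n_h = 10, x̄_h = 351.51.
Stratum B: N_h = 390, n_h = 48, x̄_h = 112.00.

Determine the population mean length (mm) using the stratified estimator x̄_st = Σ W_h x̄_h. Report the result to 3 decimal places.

x̄_st ≈ 152.768

N = Σ N_h = 470. Stratum weights W_h = N_h/N.
x̄_st = (80·351.51 + 390·112.00) / 470 = 152.76766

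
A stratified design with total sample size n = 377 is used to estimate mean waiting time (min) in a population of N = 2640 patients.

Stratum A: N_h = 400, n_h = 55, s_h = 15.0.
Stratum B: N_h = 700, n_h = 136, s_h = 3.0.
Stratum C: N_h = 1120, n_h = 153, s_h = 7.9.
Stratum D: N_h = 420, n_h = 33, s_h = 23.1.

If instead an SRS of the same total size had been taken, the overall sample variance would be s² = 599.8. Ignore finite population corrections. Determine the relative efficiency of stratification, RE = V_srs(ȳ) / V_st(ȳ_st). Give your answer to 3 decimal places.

RE ≈ 2.737

V̂(ȳ_st) = Σ W_h² s_h²/n_h, with W_h = N_h/N and N = 2640:
  stratum A: (400/2640)²·15.0²/55 = 0.0939144
  stratum B: (700/2640)²·3.0²/136 = 0.00465256
  stratum C: (1120/2640)²·7.9²/153 = 0.073416
  stratum D: (420/2640)²·23.1²/33 = 0.409261
V_st = 0.581244
V_srs = s²/n = 599.8/377 = 1.59098
Relative efficiency = V_srs / V_st = 1.59098/0.581244 = 2.7372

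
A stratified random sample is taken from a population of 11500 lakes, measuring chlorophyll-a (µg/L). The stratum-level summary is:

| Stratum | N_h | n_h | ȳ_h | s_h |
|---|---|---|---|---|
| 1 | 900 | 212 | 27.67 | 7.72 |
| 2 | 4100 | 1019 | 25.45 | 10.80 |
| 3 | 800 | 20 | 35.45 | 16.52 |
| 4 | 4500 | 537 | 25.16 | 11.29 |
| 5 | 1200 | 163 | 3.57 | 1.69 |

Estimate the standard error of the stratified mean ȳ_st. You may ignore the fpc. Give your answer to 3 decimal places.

V̂(ȳ_st) = Σ W_h² s_h²/n_h, with W_h = N_h/N and N = 11500:
  stratum 1: (900/11500)²·7.72²/212 = 0.00172182
  stratum 2: (4100/11500)²·10.80²/1019 = 0.0145494
  stratum 3: (800/11500)²·16.52²/20 = 0.066035
  stratum 4: (4500/11500)²·11.29²/537 = 0.0363449
  stratum 5: (1200/11500)²·1.69²/163 = 0.000190789
V̂(ȳ_st) = 0.118842
SE(ȳ_st) = √0.118842 = 0.344735

SE(ȳ_st) ≈ 0.345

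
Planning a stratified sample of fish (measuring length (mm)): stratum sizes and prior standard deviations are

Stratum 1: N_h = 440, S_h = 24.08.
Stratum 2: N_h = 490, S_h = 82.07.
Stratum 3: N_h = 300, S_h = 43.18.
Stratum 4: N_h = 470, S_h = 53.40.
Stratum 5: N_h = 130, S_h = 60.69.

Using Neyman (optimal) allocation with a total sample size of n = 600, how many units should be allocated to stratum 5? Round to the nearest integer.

49

Neyman allocation: n_h = n · N_h S_h / Σ N_i S_i, with n = 600.
  stratum 1: N_h·S_h = 440·24.08 = 10595.20
  stratum 2: N_h·S_h = 490·82.07 = 40214.30
  stratum 3: N_h·S_h = 300·43.18 = 12954.00
  stratum 4: N_h·S_h = 470·53.40 = 25098.00
  stratum 5: N_h·S_h = 130·60.69 = 7889.70
Σ N_h S_h = 96751.20
n for stratum 5 = 600·7889.70/96751.20 = 48.928 → 49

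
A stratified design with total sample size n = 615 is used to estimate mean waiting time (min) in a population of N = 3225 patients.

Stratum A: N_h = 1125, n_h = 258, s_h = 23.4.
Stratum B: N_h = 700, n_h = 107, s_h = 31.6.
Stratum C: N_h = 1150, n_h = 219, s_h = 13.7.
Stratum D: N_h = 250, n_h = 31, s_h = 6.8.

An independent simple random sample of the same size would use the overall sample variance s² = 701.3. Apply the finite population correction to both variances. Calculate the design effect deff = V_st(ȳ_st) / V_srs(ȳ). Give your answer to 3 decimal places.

deff ≈ 0.723

V̂(ȳ_st) = Σ W_h² (1 − n_h/N_h) s_h²/n_h, with W_h = N_h/N and N = 3225:
  stratum A: (1125/3225)²·(1 − 258/1125)·23.4²/258 = 0.199033
  stratum B: (700/3225)²·(1 − 107/700)·31.6²/107 = 0.372463
  stratum C: (1150/3225)²·(1 − 219/1150)·13.7²/219 = 0.0882237
  stratum D: (250/3225)²·(1 − 31/250)·6.8²/31 = 0.00785201
V_st = 0.667572
V_srs = (1 − 615/3225)·701.3/615 = 0.922868
deff = V_st / V_srs = 0.667572/0.922868 = 0.7234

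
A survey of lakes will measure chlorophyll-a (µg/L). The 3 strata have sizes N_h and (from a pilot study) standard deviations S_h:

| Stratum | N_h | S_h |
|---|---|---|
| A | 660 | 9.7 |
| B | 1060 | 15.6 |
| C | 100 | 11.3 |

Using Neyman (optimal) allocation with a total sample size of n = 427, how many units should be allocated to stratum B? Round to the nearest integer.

293

Neyman allocation: n_h = n · N_h S_h / Σ N_i S_i, with n = 427.
  stratum A: N_h·S_h = 660·9.7 = 6402.00
  stratum B: N_h·S_h = 1060·15.6 = 16536.00
  stratum C: N_h·S_h = 100·11.3 = 1130.00
Σ N_h S_h = 24068.00
n for stratum B = 427·16536.00/24068.00 = 293.372 → 293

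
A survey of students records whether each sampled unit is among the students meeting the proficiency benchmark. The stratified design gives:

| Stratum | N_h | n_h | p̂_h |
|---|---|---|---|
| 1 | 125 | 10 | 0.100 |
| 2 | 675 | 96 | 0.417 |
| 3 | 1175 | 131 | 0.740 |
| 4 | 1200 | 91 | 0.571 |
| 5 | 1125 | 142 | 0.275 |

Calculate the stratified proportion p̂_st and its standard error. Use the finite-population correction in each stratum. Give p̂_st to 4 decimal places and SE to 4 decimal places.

p̂_st ≈ 0.5019, SE ≈ 0.0210

N = 4300; stratum weights W_h = N_h/N.
p̂_st = Σ W_h p̂_h = (125·0.100 + 675·0.417 + 1175·0.740 + 1200·0.571 + 1125·0.275)/4300 = 0.50187
V̂(p̂_st) = Σ W_h² (1 − n_h/N_h) p̂_h(1−p̂_h)/(n_h−1):
  stratum 1: (125/4300)²·(1 − 10/125)·0.100·0.900/9 = 7.77447e-06
  stratum 2: (675/4300)²·(1 − 96/675)·0.417·0.583/95 = 5.40912e-05
  stratum 3: (1175/4300)²·(1 − 131/1175)·0.740·0.260/130 = 9.81891e-05
  stratum 4: (1200/4300)²·(1 − 91/1200)·0.571·0.429/90 = 0.000195897
  stratum 5: (1125/4300)²·(1 − 142/1125)·0.275·0.725/141 = 8.45709e-05
V̂(p̂_st) = 0.000440522; SE = √V̂ = 0.0209886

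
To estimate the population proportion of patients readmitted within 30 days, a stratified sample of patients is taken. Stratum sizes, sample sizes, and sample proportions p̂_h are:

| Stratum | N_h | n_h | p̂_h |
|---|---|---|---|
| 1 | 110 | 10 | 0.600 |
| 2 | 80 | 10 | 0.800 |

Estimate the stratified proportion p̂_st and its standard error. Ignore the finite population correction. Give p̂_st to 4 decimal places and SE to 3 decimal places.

p̂_st ≈ 0.6842, SE ≈ 0.110

N = 190; stratum weights W_h = N_h/N.
p̂_st = Σ W_h p̂_h = (110·0.600 + 80·0.800)/190 = 0.68421
V̂(p̂_st) = Σ W_h² p̂_h(1−p̂_h)/(n_h−1):
  stratum 1: (110/190)²·0.600·0.400/9 = 0.00893813
  stratum 2: (80/190)²·0.800·0.200/9 = 0.00315174
V̂(p̂_st) = 0.0120899; SE = √V̂ = 0.109954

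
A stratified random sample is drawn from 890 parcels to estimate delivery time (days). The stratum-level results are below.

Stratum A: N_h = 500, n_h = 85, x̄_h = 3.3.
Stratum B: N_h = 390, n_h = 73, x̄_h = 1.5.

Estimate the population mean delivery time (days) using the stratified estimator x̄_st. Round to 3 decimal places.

x̄_st ≈ 2.511

N = Σ N_h = 890. Stratum weights W_h = N_h/N.
x̄_st = (500·3.3 + 390·1.5) / 890 = 2.51124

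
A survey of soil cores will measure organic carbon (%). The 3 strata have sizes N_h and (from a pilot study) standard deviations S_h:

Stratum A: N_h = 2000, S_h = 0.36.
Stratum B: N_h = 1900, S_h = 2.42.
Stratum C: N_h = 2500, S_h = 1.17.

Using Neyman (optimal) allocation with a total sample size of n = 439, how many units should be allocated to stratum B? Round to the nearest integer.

245

Neyman allocation: n_h = n · N_h S_h / Σ N_i S_i, with n = 439.
  stratum A: N_h·S_h = 2000·0.36 = 720.00
  stratum B: N_h·S_h = 1900·2.42 = 4598.00
  stratum C: N_h·S_h = 2500·1.17 = 2925.00
Σ N_h S_h = 8243.00
n for stratum B = 439·4598.00/8243.00 = 244.877 → 245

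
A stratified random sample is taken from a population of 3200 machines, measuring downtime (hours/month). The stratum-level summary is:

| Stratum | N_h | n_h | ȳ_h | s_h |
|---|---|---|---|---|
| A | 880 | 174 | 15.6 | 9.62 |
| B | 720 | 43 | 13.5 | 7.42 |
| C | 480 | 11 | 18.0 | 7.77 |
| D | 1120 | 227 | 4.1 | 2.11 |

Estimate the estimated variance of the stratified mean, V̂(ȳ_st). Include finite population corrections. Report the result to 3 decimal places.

V̂(ȳ_st) = Σ W_h² (1 − n_h/N_h) s_h²/n_h, with W_h = N_h/N and N = 3200:
  stratum A: (880/3200)²·(1 − 174/880)·9.62²/174 = 0.0322692
  stratum B: (720/3200)²·(1 − 43/720)·7.42²/43 = 0.0609482
  stratum C: (480/3200)²·(1 − 11/480)·7.77²/11 = 0.12066
  stratum D: (1120/3200)²·(1 − 227/1120)·2.11²/227 = 0.00191562
V̂(ȳ_st) = 0.215793

V̂(ȳ_st) ≈ 0.216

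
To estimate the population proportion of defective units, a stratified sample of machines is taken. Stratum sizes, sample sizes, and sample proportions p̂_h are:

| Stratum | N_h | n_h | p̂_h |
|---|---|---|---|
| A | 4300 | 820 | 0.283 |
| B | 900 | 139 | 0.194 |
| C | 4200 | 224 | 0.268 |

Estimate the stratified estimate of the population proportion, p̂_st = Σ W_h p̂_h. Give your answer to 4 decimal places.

p̂_st ≈ 0.2678

N = 9400; stratum weights W_h = N_h/N.
p̂_st = Σ W_h p̂_h = (4300·0.283 + 900·0.194 + 4200·0.268)/9400 = 0.26778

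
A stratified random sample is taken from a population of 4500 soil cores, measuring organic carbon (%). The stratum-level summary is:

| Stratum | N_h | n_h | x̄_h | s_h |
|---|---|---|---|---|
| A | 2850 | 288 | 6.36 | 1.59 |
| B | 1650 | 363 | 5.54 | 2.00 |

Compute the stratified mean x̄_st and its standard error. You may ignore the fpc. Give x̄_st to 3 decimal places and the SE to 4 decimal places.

x̄_st ≈ 6.059, SE ≈ 0.0707

x̄_st = Σ W_h x̄_h = (2850·6.36 + 1650·5.54)/4500 = 6.05933
V̂(x̄_st) = Σ W_h² s_h²/n_h, with W_h = N_h/N and N = 4500:
  stratum A: (2850/4500)²·1.59²/288 = 0.003521
  stratum B: (1650/4500)²·2.00²/363 = 0.00148148
V̂(x̄_st) = 0.00500248
SE(x̄_st) = √0.00500248 = 0.0707282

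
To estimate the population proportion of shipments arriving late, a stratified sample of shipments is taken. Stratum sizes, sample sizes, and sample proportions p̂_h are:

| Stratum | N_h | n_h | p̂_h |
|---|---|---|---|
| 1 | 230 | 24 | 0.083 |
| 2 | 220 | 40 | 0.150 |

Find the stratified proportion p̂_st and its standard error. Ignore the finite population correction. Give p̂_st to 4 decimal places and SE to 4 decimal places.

p̂_st ≈ 0.1158, SE ≈ 0.0406

N = 450; stratum weights W_h = N_h/N.
p̂_st = Σ W_h p̂_h = (230·0.083 + 220·0.150)/450 = 0.11576
V̂(p̂_st) = Σ W_h² p̂_h(1−p̂_h)/(n_h−1):
  stratum 1: (230/450)²·0.083·0.917/23 = 0.000864471
  stratum 2: (220/450)²·0.150·0.850/39 = 0.000781387
V̂(p̂_st) = 0.00164586; SE = √V̂ = 0.0405692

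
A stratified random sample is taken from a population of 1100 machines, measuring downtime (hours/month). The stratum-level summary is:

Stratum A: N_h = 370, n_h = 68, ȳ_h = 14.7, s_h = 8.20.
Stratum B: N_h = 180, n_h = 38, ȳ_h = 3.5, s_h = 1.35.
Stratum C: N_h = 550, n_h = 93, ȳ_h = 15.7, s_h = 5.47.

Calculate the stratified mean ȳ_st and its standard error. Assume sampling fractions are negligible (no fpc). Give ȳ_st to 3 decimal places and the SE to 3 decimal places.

ȳ_st ≈ 13.367, SE ≈ 0.440

ȳ_st = Σ W_h ȳ_h = (370·14.7 + 180·3.5 + 550·15.7)/1100 = 13.36727
V̂(ȳ_st) = Σ W_h² s_h²/n_h, with W_h = N_h/N and N = 1100:
  stratum A: (370/1100)²·8.20²/68 = 0.111876
  stratum B: (180/1100)²·1.35²/38 = 0.00128423
  stratum C: (550/1100)²·5.47²/93 = 0.0804325
V̂(ȳ_st) = 0.193593
SE(ȳ_st) = √0.193593 = 0.439992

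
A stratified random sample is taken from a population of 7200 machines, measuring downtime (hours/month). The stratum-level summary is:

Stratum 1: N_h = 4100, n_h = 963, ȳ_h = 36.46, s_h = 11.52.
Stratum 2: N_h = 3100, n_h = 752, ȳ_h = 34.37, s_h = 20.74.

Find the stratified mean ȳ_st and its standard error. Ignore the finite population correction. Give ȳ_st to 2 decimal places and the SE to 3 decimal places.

ȳ_st = Σ W_h ȳ_h = (4100·36.46 + 3100·34.37)/7200 = 35.56014
V̂(ȳ_st) = Σ W_h² s_h²/n_h, with W_h = N_h/N and N = 7200:
  stratum 1: (4100/7200)²·11.52²/963 = 0.044687
  stratum 2: (3100/7200)²·20.74²/752 = 0.106037
V̂(ȳ_st) = 0.150724
SE(ȳ_st) = √0.150724 = 0.388232

ȳ_st ≈ 35.56, SE ≈ 0.388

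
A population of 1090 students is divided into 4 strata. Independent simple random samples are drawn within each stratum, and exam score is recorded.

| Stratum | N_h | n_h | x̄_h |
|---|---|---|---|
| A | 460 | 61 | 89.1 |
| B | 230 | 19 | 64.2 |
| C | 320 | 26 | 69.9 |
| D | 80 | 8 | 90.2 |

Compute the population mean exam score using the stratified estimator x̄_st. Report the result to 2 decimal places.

x̄_st ≈ 78.29

N = Σ N_h = 1090. Stratum weights W_h = N_h/N.
x̄_st = (460·89.1 + 230·64.2 + 320·69.9 + 80·90.2) / 1090 = 78.2899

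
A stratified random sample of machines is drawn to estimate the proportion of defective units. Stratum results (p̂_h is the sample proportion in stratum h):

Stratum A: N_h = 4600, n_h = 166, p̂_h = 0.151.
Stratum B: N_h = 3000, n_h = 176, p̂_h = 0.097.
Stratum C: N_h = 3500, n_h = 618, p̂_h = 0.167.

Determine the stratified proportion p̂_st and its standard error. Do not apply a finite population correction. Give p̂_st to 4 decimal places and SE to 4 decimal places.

N = 11100; stratum weights W_h = N_h/N.
p̂_st = Σ W_h p̂_h = (4600·0.151 + 3000·0.097 + 3500·0.167)/11100 = 0.14145
V̂(p̂_st) = Σ W_h² p̂_h(1−p̂_h)/(n_h−1):
  stratum A: (4600/11100)²·0.151·0.849/165 = 0.000133435
  stratum B: (3000/11100)²·0.097·0.903/175 = 3.6561e-05
  stratum C: (3500/11100)²·0.167·0.833/617 = 2.24164e-05
V̂(p̂_st) = 0.000192413; SE = √V̂ = 0.0138713

p̂_st ≈ 0.1415, SE ≈ 0.0139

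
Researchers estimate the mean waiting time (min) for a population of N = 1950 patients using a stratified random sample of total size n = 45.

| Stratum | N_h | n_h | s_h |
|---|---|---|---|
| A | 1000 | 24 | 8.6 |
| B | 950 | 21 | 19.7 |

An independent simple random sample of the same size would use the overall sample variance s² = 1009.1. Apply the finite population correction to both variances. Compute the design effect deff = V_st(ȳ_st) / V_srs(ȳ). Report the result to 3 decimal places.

V̂(ȳ_st) = Σ W_h² (1 − n_h/N_h) s_h²/n_h, with W_h = N_h/N and N = 1950:
  stratum A: (1000/1950)²·(1 − 24/1000)·8.6²/24 = 0.790981
  stratum B: (950/1950)²·(1 − 21/950)·19.7²/21 = 4.28927
V_st = 5.08025
V_srs = (1 − 45/1950)·1009.1/45 = 21.907
deff = V_st / V_srs = 5.08025/21.907 = 0.2319

deff ≈ 0.232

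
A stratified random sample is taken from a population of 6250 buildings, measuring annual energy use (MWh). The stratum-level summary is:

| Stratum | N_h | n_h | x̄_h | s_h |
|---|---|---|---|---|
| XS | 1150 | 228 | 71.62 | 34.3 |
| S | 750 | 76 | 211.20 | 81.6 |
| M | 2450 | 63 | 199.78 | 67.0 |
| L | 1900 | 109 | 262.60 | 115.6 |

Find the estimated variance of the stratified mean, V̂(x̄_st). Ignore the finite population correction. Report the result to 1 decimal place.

V̂(x̄_st) ≈ 23.7

V̂(x̄_st) = Σ W_h² s_h²/n_h, with W_h = N_h/N and N = 6250:
  stratum XS: (1150/6250)²·34.3²/228 = 0.174698
  stratum S: (750/6250)²·81.6²/76 = 1.26162
  stratum M: (2450/6250)²·67.0²/63 = 10.9492
  stratum L: (1900/6250)²·115.6²/109 = 11.3302
V̂(x̄_st) = 23.7157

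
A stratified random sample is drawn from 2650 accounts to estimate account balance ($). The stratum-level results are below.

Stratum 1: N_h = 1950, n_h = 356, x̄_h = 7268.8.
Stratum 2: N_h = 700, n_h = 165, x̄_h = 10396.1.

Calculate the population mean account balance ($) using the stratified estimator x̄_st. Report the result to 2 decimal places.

N = Σ N_h = 2650. Stratum weights W_h = N_h/N.
x̄_st = (1950·7268.8 + 700·10396.1) / 2650 = 8094.8792

x̄_st ≈ 8094.88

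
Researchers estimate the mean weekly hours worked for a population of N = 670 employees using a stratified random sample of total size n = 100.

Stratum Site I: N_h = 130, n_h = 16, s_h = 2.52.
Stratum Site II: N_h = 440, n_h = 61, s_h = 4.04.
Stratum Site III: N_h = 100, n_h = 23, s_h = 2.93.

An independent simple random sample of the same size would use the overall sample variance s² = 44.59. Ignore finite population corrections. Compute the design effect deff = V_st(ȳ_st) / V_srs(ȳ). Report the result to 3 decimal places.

V̂(ȳ_st) = Σ W_h² s_h²/n_h, with W_h = N_h/N and N = 670:
  stratum Site I: (130/670)²·2.52²/16 = 0.0149423
  stratum Site II: (440/670)²·4.04²/61 = 0.115395
  stratum Site III: (100/670)²·2.93²/23 = 0.00831491
V_st = 0.138653
V_srs = s²/n = 44.59/100 = 0.4459
deff = V_st / V_srs = 0.138653/0.4459 = 0.3110

deff ≈ 0.311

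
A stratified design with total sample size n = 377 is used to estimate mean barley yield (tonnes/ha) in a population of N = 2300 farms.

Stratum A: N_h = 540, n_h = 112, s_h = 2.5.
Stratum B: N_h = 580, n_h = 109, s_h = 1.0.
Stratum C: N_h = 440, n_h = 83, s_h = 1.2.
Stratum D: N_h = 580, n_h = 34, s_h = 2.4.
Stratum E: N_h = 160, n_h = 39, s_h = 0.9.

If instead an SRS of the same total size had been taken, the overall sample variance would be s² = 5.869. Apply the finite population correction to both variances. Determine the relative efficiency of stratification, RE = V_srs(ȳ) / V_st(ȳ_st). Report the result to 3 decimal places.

RE ≈ 0.954

V̂(ȳ_st) = Σ W_h² (1 − n_h/N_h) s_h²/n_h, with W_h = N_h/N and N = 2300:
  stratum A: (540/2300)²·(1 − 112/540)·2.5²/112 = 0.00243806
  stratum B: (580/2300)²·(1 − 109/580)·1.0²/109 = 0.000473769
  stratum C: (440/2300)²·(1 − 83/440)·1.2²/83 = 0.000515169
  stratum D: (580/2300)²·(1 − 34/580)·2.4²/34 = 0.0101416
  stratum E: (160/2300)²·(1 − 39/160)·0.9²/39 = 7.60099e-05
V_st = 0.0136447
V_srs = (1 − 377/2300)·5.869/377 = 0.0130159
Relative efficiency = V_srs / V_st = 0.0130159/0.0136447 = 0.9539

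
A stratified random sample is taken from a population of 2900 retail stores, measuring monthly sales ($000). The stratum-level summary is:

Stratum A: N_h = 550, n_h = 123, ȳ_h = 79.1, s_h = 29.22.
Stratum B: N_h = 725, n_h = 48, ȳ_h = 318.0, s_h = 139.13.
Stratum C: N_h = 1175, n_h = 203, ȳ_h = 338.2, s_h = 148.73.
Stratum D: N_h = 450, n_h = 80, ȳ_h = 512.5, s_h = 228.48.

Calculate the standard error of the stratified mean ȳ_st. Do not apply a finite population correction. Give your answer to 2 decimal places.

V̂(ȳ_st) = Σ W_h² s_h²/n_h, with W_h = N_h/N and N = 2900:
  stratum A: (550/2900)²·29.22²/123 = 0.249681
  stratum B: (725/2900)²·139.13²/48 = 25.2046
  stratum C: (1175/2900)²·148.73²/203 = 17.8888
  stratum D: (450/2900)²·228.48²/80 = 15.7121
V̂(ȳ_st) = 59.0552
SE(ȳ_st) = √59.0552 = 7.68474

SE(ȳ_st) ≈ 7.68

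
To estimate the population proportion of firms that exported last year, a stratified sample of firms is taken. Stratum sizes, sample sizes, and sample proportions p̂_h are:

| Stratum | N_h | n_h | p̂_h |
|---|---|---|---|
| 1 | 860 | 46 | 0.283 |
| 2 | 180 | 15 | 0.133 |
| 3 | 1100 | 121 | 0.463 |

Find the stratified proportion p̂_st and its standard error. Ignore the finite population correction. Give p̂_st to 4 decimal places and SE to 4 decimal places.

N = 2140; stratum weights W_h = N_h/N.
p̂_st = Σ W_h p̂_h = (860·0.283 + 180·0.133 + 1100·0.463)/2140 = 0.36291
V̂(p̂_st) = Σ W_h² p̂_h(1−p̂_h)/(n_h−1):
  stratum 1: (860/2140)²·0.283·0.717/45 = 0.00072822
  stratum 2: (180/2140)²·0.133·0.867/14 = 5.8272e-05
  stratum 3: (1100/2140)²·0.463·0.537/120 = 0.000547434
V̂(p̂_st) = 0.00133393; SE = √V̂ = 0.0365229

p̂_st ≈ 0.3629, SE ≈ 0.0365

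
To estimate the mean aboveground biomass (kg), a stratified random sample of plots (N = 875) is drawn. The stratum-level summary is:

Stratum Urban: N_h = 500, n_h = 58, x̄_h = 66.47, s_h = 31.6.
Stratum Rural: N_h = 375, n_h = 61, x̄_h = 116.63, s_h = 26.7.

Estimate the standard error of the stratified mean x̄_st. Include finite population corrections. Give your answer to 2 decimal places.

SE(x̄_st) ≈ 2.60

V̂(x̄_st) = Σ W_h² (1 − n_h/N_h) s_h²/n_h, with W_h = N_h/N and N = 875:
  stratum Urban: (500/875)²·(1 − 58/500)·31.6²/58 = 4.96961
  stratum Rural: (375/875)²·(1 − 61/375)·26.7²/61 = 1.79737
V̂(x̄_st) = 6.76698
SE(x̄_st) = √6.76698 = 2.60134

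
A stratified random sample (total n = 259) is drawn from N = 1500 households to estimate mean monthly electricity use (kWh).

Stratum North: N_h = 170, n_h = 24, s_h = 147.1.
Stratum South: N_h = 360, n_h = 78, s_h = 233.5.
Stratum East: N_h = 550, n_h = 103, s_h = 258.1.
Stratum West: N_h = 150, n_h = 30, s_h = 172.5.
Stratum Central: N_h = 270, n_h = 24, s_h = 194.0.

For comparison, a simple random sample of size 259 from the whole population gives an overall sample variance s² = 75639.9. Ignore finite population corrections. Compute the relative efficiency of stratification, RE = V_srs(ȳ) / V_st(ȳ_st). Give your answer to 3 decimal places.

V̂(ȳ_st) = Σ W_h² s_h²/n_h, with W_h = N_h/N and N = 1500:
  stratum North: (170/1500)²·147.1²/24 = 11.5806
  stratum South: (360/1500)²·233.5²/78 = 40.2626
  stratum East: (550/1500)²·258.1²/103 = 86.9524
  stratum West: (150/1500)²·172.5²/30 = 9.91875
  stratum Central: (270/1500)²·194.0²/24 = 50.8086
V_st = 199.523
V_srs = s²/n = 75639.9/259 = 292.046
Relative efficiency = V_srs / V_st = 292.046/199.523 = 1.4637

RE ≈ 1.464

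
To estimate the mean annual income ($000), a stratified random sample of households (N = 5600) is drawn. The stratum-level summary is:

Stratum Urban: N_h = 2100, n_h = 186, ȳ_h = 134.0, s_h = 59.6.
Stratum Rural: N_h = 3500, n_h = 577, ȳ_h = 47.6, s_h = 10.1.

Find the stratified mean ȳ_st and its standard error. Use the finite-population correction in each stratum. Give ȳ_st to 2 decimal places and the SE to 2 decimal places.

ȳ_st ≈ 80.00, SE ≈ 1.58

ȳ_st = Σ W_h ȳ_h = (2100·134.0 + 3500·47.6)/5600 = 80.00000
V̂(ȳ_st) = Σ W_h² (1 − n_h/N_h) s_h²/n_h, with W_h = N_h/N and N = 5600:
  stratum Urban: (2100/5600)²·(1 − 186/2100)·59.6²/186 = 2.44774
  stratum Rural: (3500/5600)²·(1 − 577/3500)·10.1²/577 = 0.057675
V̂(ȳ_st) = 2.50541
SE(ȳ_st) = √2.50541 = 1.58285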